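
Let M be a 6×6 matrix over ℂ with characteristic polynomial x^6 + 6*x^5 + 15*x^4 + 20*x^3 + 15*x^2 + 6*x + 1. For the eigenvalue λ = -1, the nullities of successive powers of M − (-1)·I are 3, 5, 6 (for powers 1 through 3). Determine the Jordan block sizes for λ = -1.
Block sizes for λ = -1: [3, 2, 1]

From the dimensions of kernels of powers, the number of Jordan blocks of size at least j is d_j − d_{j−1} where d_j = dim ker(N^j) (with d_0 = 0). Computing the differences gives [3, 2, 1].
The number of blocks of size exactly k is (#blocks of size ≥ k) − (#blocks of size ≥ k + 1), so the partition is: 1 block(s) of size 1, 1 block(s) of size 2, 1 block(s) of size 3.
In nonincreasing order the block sizes are [3, 2, 1].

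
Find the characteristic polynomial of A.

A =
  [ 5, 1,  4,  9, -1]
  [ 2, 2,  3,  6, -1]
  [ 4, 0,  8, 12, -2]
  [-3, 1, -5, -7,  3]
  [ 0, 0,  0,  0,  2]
x^5 - 10*x^4 + 40*x^3 - 80*x^2 + 80*x - 32

Expanding det(x·I − A) (e.g. by cofactor expansion or by noting that A is similar to its Jordan form J, which has the same characteristic polynomial as A) gives
  χ_A(x) = x^5 - 10*x^4 + 40*x^3 - 80*x^2 + 80*x - 32
which factors as (x - 2)^5. The eigenvalues (with algebraic multiplicities) are λ = 2 with multiplicity 5.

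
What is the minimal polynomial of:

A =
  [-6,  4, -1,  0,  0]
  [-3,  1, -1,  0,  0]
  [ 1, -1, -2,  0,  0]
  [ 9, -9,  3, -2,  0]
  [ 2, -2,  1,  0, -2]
x^3 + 7*x^2 + 16*x + 12

The characteristic polynomial is χ_A(x) = (x + 2)^4*(x + 3), so the eigenvalues are known. The minimal polynomial is
  m_A(x) = Π_λ (x − λ)^{k_λ}
where k_λ is the size of the *largest* Jordan block for λ (equivalently, the smallest k with (A − λI)^k v = 0 for every generalised eigenvector v of λ).

  λ = -3: largest Jordan block has size 1, contributing (x + 3)
  λ = -2: largest Jordan block has size 2, contributing (x + 2)^2

So m_A(x) = (x + 2)^2*(x + 3) = x^3 + 7*x^2 + 16*x + 12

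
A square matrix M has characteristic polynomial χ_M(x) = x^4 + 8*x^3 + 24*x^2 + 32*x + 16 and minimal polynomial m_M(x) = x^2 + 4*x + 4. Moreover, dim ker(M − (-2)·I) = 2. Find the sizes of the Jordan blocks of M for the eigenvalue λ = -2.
Block sizes for λ = -2: [2, 2]

Step 1 — from the characteristic polynomial, algebraic multiplicity of λ = -2 is 4. From dim ker(M − (-2)·I) = 2, there are exactly 2 Jordan blocks for λ = -2.
Step 2 — from the minimal polynomial, the factor (x + 2)^2 tells us the largest block for λ = -2 has size 2.
Step 3 — with total size 4, 2 blocks, and largest block 2, the block sizes (in nonincreasing order) are [2, 2].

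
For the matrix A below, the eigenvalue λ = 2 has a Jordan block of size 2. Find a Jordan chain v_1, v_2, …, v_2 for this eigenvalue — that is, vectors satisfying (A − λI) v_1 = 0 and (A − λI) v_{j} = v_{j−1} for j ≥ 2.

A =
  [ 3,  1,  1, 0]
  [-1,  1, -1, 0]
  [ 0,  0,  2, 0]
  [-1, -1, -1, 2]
A Jordan chain for λ = 2 of length 2:
v_1 = (1, -1, 0, -1)ᵀ
v_2 = (1, 0, 0, 0)ᵀ

Let N = A − (2)·I. We want v_2 with N^2 v_2 = 0 but N^1 v_2 ≠ 0; then v_{j-1} := N · v_j for j = 2, …, 2.

Pick v_2 = (1, 0, 0, 0)ᵀ.
Then v_1 = N · v_2 = (1, -1, 0, -1)ᵀ.

Sanity check: (A − (2)·I) v_1 = (0, 0, 0, 0)ᵀ = 0. ✓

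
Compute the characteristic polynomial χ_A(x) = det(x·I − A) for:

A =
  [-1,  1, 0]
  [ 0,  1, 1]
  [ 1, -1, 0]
x^3

Expanding det(x·I − A) (e.g. by cofactor expansion or by noting that A is similar to its Jordan form J, which has the same characteristic polynomial as A) gives
  χ_A(x) = x^3
which factors as x^3. The eigenvalues (with algebraic multiplicities) are λ = 0 with multiplicity 3.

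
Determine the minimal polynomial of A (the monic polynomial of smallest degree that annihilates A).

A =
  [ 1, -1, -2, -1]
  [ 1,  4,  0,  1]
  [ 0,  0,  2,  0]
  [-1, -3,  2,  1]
x^3 - 6*x^2 + 12*x - 8

The characteristic polynomial is χ_A(x) = (x - 2)^4, so the eigenvalues are known. The minimal polynomial is
  m_A(x) = Π_λ (x − λ)^{k_λ}
where k_λ is the size of the *largest* Jordan block for λ (equivalently, the smallest k with (A − λI)^k v = 0 for every generalised eigenvector v of λ).

  λ = 2: largest Jordan block has size 3, contributing (x − 2)^3

So m_A(x) = (x - 2)^3 = x^3 - 6*x^2 + 12*x - 8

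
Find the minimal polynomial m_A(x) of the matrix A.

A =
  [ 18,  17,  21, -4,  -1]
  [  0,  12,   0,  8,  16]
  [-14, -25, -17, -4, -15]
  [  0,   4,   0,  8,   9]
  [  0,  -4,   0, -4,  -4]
x^4 - 13*x^3 + 36*x^2 + 108*x - 432

The characteristic polynomial is χ_A(x) = (x - 6)^2*(x - 4)^2*(x + 3), so the eigenvalues are known. The minimal polynomial is
  m_A(x) = Π_λ (x − λ)^{k_λ}
where k_λ is the size of the *largest* Jordan block for λ (equivalently, the smallest k with (A − λI)^k v = 0 for every generalised eigenvector v of λ).

  λ = -3: largest Jordan block has size 1, contributing (x + 3)
  λ = 4: largest Jordan block has size 1, contributing (x − 4)
  λ = 6: largest Jordan block has size 2, contributing (x − 6)^2

So m_A(x) = (x - 6)^2*(x - 4)*(x + 3) = x^4 - 13*x^3 + 36*x^2 + 108*x - 432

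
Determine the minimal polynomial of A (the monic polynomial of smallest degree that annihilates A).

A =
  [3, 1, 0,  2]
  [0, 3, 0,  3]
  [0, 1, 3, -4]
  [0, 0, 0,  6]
x^3 - 12*x^2 + 45*x - 54

The characteristic polynomial is χ_A(x) = (x - 6)*(x - 3)^3, so the eigenvalues are known. The minimal polynomial is
  m_A(x) = Π_λ (x − λ)^{k_λ}
where k_λ is the size of the *largest* Jordan block for λ (equivalently, the smallest k with (A − λI)^k v = 0 for every generalised eigenvector v of λ).

  λ = 3: largest Jordan block has size 2, contributing (x − 3)^2
  λ = 6: largest Jordan block has size 1, contributing (x − 6)

So m_A(x) = (x - 6)*(x - 3)^2 = x^3 - 12*x^2 + 45*x - 54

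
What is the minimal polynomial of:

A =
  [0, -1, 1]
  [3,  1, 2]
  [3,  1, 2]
x^3 - 3*x^2

The characteristic polynomial is χ_A(x) = x^2*(x - 3), so the eigenvalues are known. The minimal polynomial is
  m_A(x) = Π_λ (x − λ)^{k_λ}
where k_λ is the size of the *largest* Jordan block for λ (equivalently, the smallest k with (A − λI)^k v = 0 for every generalised eigenvector v of λ).

  λ = 0: largest Jordan block has size 2, contributing (x − 0)^2
  λ = 3: largest Jordan block has size 1, contributing (x − 3)

So m_A(x) = x^2*(x - 3) = x^3 - 3*x^2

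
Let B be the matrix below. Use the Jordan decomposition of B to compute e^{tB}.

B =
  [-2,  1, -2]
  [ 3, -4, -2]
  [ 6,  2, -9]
e^{tB} =
  [3*t*exp(-5*t) + exp(-5*t), t*exp(-5*t), -2*t*exp(-5*t)]
  [3*t*exp(-5*t), t*exp(-5*t) + exp(-5*t), -2*t*exp(-5*t)]
  [6*t*exp(-5*t), 2*t*exp(-5*t), -4*t*exp(-5*t) + exp(-5*t)]

Strategy: write B = P · J · P⁻¹ where J is a Jordan canonical form, so e^{tB} = P · e^{tJ} · P⁻¹, and e^{tJ} can be computed block-by-block.

B has Jordan form
J =
  [-5,  1,  0]
  [ 0, -5,  0]
  [ 0,  0, -5]
(up to reordering of blocks).

Per-block formulas:
  For a 2×2 Jordan block J_2(-5): exp(t · J_2(-5)) = e^(-5t)·(I + t·N), where N is the 2×2 nilpotent shift.
  For a 1×1 block at λ = -5: exp(t · [-5]) = [e^(-5t)].

After assembling e^{tJ} and conjugating by P, we get:

e^{tB} =
  [3*t*exp(-5*t) + exp(-5*t), t*exp(-5*t), -2*t*exp(-5*t)]
  [3*t*exp(-5*t), t*exp(-5*t) + exp(-5*t), -2*t*exp(-5*t)]
  [6*t*exp(-5*t), 2*t*exp(-5*t), -4*t*exp(-5*t) + exp(-5*t)]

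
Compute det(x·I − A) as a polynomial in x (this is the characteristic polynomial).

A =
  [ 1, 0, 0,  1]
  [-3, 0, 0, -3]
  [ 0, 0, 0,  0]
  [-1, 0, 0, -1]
x^4

Expanding det(x·I − A) (e.g. by cofactor expansion or by noting that A is similar to its Jordan form J, which has the same characteristic polynomial as A) gives
  χ_A(x) = x^4
which factors as x^4. The eigenvalues (with algebraic multiplicities) are λ = 0 with multiplicity 4.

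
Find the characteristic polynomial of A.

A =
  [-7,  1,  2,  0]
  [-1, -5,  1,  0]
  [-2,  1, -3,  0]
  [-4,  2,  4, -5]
x^4 + 20*x^3 + 150*x^2 + 500*x + 625

Expanding det(x·I − A) (e.g. by cofactor expansion or by noting that A is similar to its Jordan form J, which has the same characteristic polynomial as A) gives
  χ_A(x) = x^4 + 20*x^3 + 150*x^2 + 500*x + 625
which factors as (x + 5)^4. The eigenvalues (with algebraic multiplicities) are λ = -5 with multiplicity 4.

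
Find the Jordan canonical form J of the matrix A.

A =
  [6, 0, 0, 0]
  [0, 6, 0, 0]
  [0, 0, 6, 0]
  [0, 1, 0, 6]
J_2(6) ⊕ J_1(6) ⊕ J_1(6)

The characteristic polynomial is
  det(x·I − A) = x^4 - 24*x^3 + 216*x^2 - 864*x + 1296 = (x - 6)^4

Eigenvalues and multiplicities (the geometric multiplicity of λ is n − rank(A − λI), which equals the number of Jordan blocks for λ):
  λ = 6: algebraic multiplicity = 4, geometric multiplicity = 3

Determining the block sizes for each eigenvalue:
  λ = 6: 3 blocks summing to 4 forces exactly one block of size 2 and the rest size 1 → block sizes [2, 1, 1]

Assembling the blocks gives a Jordan form
J =
  [6, 1, 0, 0]
  [0, 6, 0, 0]
  [0, 0, 6, 0]
  [0, 0, 0, 6]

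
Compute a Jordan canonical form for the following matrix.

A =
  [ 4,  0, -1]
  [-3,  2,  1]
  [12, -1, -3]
J_3(1)

The characteristic polynomial is
  det(x·I − A) = x^3 - 3*x^2 + 3*x - 1 = (x - 1)^3

Eigenvalues and multiplicities (the geometric multiplicity of λ is n − rank(A − λI), which equals the number of Jordan blocks for λ):
  λ = 1: algebraic multiplicity = 3, geometric multiplicity = 1

Determining the block sizes for each eigenvalue:
  λ = 1: one block (gm = 1), so the single block has size am = 3 → block sizes [3]

Assembling the blocks gives a Jordan form
J =
  [1, 1, 0]
  [0, 1, 1]
  [0, 0, 1]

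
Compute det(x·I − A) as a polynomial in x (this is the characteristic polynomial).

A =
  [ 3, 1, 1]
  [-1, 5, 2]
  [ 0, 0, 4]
x^3 - 12*x^2 + 48*x - 64

Expanding det(x·I − A) (e.g. by cofactor expansion or by noting that A is similar to its Jordan form J, which has the same characteristic polynomial as A) gives
  χ_A(x) = x^3 - 12*x^2 + 48*x - 64
which factors as (x - 4)^3. The eigenvalues (with algebraic multiplicities) are λ = 4 with multiplicity 3.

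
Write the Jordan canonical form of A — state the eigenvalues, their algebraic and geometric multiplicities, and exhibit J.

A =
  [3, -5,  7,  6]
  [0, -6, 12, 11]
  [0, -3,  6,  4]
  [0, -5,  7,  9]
J_3(3) ⊕ J_1(3)

The characteristic polynomial is
  det(x·I − A) = x^4 - 12*x^3 + 54*x^2 - 108*x + 81 = (x - 3)^4

Eigenvalues and multiplicities (the geometric multiplicity of λ is n − rank(A − λI), which equals the number of Jordan blocks for λ):
  λ = 3: algebraic multiplicity = 4, geometric multiplicity = 2

Determining the block sizes for each eigenvalue:
  λ = 3: with am = 4 and gm = 2, the partition is not yet determined (e.g. several partitions of 4 into 2 parts exist). Let N = A − (3)·I. Computing rank(N^1) = 2, rank(N^2) = 1, rank(N^3) = 0; the number of blocks of size ≥ j is rank(N^{j−1}) − rank(N^j), giving [2, 1, 1]. So we have 1 block(s) of size 3, 1 block(s) of size 1 → block sizes [3, 1]

Assembling the blocks gives a Jordan form
J =
  [3, 1, 0, 0]
  [0, 3, 1, 0]
  [0, 0, 3, 0]
  [0, 0, 0, 3]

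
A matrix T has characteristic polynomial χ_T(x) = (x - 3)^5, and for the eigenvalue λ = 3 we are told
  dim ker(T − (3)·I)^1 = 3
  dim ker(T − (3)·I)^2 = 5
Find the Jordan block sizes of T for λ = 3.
Block sizes for λ = 3: [2, 2, 1]

From the dimensions of kernels of powers, the number of Jordan blocks of size at least j is d_j − d_{j−1} where d_j = dim ker(N^j) (with d_0 = 0). Computing the differences gives [3, 2].
The number of blocks of size exactly k is (#blocks of size ≥ k) − (#blocks of size ≥ k + 1), so the partition is: 1 block(s) of size 1, 2 block(s) of size 2.
In nonincreasing order the block sizes are [2, 2, 1].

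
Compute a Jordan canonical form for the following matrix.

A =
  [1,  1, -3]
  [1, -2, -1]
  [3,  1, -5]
J_3(-2)

The characteristic polynomial is
  det(x·I − A) = x^3 + 6*x^2 + 12*x + 8 = (x + 2)^3

Eigenvalues and multiplicities (the geometric multiplicity of λ is n − rank(A − λI), which equals the number of Jordan blocks for λ):
  λ = -2: algebraic multiplicity = 3, geometric multiplicity = 1

Determining the block sizes for each eigenvalue:
  λ = -2: one block (gm = 1), so the single block has size am = 3 → block sizes [3]

Assembling the blocks gives a Jordan form
J =
  [-2,  1,  0]
  [ 0, -2,  1]
  [ 0,  0, -2]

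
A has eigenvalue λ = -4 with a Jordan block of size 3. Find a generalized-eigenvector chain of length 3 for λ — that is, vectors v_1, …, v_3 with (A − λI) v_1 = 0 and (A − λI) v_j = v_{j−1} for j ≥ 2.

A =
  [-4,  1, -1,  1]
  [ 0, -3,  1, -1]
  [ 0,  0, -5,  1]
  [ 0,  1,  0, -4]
A Jordan chain for λ = -4 of length 3:
v_1 = (2, 0, 1, 1)ᵀ
v_2 = (1, 1, 0, 1)ᵀ
v_3 = (0, 1, 0, 0)ᵀ

Let N = A − (-4)·I. We want v_3 with N^3 v_3 = 0 but N^2 v_3 ≠ 0; then v_{j-1} := N · v_j for j = 3, …, 2.

Pick v_3 = (0, 1, 0, 0)ᵀ.
Then v_2 = N · v_3 = (1, 1, 0, 1)ᵀ.
Then v_1 = N · v_2 = (2, 0, 1, 1)ᵀ.

Sanity check: (A − (-4)·I) v_1 = (0, 0, 0, 0)ᵀ = 0. ✓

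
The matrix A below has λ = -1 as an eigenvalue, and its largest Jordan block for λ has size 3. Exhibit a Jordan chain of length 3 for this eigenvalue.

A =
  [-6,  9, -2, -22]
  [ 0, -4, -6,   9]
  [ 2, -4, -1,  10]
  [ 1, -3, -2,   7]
A Jordan chain for λ = -1 of length 3:
v_1 = (-1, -3, 0, -1)ᵀ
v_2 = (-5, 0, 2, 1)ᵀ
v_3 = (1, 0, 0, 0)ᵀ

Let N = A − (-1)·I. We want v_3 with N^3 v_3 = 0 but N^2 v_3 ≠ 0; then v_{j-1} := N · v_j for j = 3, …, 2.

Pick v_3 = (1, 0, 0, 0)ᵀ.
Then v_2 = N · v_3 = (-5, 0, 2, 1)ᵀ.
Then v_1 = N · v_2 = (-1, -3, 0, -1)ᵀ.

Sanity check: (A − (-1)·I) v_1 = (0, 0, 0, 0)ᵀ = 0. ✓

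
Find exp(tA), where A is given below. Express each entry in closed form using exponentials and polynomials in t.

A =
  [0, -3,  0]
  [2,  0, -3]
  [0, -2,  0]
e^{tA} =
  [1 - 3*t^2, -3*t, 9*t^2/2]
  [2*t, 1, -3*t]
  [-2*t^2, -2*t, 3*t^2 + 1]

Strategy: write A = P · J · P⁻¹ where J is a Jordan canonical form, so e^{tA} = P · e^{tJ} · P⁻¹, and e^{tJ} can be computed block-by-block.

A has Jordan form
J =
  [0, 1, 0]
  [0, 0, 1]
  [0, 0, 0]
(up to reordering of blocks).

Per-block formulas:
  For a 3×3 Jordan block J_3(0): exp(t · J_3(0)) = e^(0t)·(I + t·N + (t^2/2)·N^2), where N is the 3×3 nilpotent shift.

After assembling e^{tJ} and conjugating by P, we get:

e^{tA} =
  [1 - 3*t^2, -3*t, 9*t^2/2]
  [2*t, 1, -3*t]
  [-2*t^2, -2*t, 3*t^2 + 1]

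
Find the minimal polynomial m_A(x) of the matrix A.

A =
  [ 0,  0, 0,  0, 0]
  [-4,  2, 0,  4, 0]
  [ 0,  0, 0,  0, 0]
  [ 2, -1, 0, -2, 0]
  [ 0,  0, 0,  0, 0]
x^2

The characteristic polynomial is χ_A(x) = x^5, so the eigenvalues are known. The minimal polynomial is
  m_A(x) = Π_λ (x − λ)^{k_λ}
where k_λ is the size of the *largest* Jordan block for λ (equivalently, the smallest k with (A − λI)^k v = 0 for every generalised eigenvector v of λ).

  λ = 0: largest Jordan block has size 2, contributing (x − 0)^2

So m_A(x) = x^2 = x^2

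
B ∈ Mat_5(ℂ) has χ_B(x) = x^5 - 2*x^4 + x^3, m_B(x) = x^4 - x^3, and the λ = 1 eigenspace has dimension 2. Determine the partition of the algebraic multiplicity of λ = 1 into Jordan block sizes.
Block sizes for λ = 1: [1, 1]

Step 1 — from the characteristic polynomial, algebraic multiplicity of λ = 1 is 2. From dim ker(B − (1)·I) = 2, there are exactly 2 Jordan blocks for λ = 1.
Step 2 — from the minimal polynomial, the factor (x − 1) tells us the largest block for λ = 1 has size 1.
Step 3 — with total size 2, 2 blocks, and largest block 1, the block sizes (in nonincreasing order) are [1, 1].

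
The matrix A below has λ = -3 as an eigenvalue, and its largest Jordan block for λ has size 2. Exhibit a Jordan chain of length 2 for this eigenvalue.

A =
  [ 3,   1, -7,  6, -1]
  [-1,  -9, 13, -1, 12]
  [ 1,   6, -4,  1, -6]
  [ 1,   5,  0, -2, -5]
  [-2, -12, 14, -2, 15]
A Jordan chain for λ = -3 of length 2:
v_1 = (-1, 0, 0, 1, 0)ᵀ
v_2 = (1, -2, 1, 0, -2)ᵀ

Let N = A − (-3)·I. We want v_2 with N^2 v_2 = 0 but N^1 v_2 ≠ 0; then v_{j-1} := N · v_j for j = 2, …, 2.

Pick v_2 = (1, -2, 1, 0, -2)ᵀ.
Then v_1 = N · v_2 = (-1, 0, 0, 1, 0)ᵀ.

Sanity check: (A − (-3)·I) v_1 = (0, 0, 0, 0, 0)ᵀ = 0. ✓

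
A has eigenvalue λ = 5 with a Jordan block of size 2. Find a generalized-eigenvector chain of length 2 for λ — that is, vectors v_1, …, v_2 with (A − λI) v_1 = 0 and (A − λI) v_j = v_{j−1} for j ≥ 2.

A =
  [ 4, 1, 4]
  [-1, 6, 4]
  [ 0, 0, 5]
A Jordan chain for λ = 5 of length 2:
v_1 = (-1, -1, 0)ᵀ
v_2 = (1, 0, 0)ᵀ

Let N = A − (5)·I. We want v_2 with N^2 v_2 = 0 but N^1 v_2 ≠ 0; then v_{j-1} := N · v_j for j = 2, …, 2.

Pick v_2 = (1, 0, 0)ᵀ.
Then v_1 = N · v_2 = (-1, -1, 0)ᵀ.

Sanity check: (A − (5)·I) v_1 = (0, 0, 0)ᵀ = 0. ✓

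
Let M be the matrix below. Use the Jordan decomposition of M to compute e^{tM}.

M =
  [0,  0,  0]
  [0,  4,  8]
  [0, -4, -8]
e^{tM} =
  [1, 0, 0]
  [0, 2 - exp(-4*t), 2 - 2*exp(-4*t)]
  [0, -1 + exp(-4*t), -1 + 2*exp(-4*t)]

Strategy: write M = P · J · P⁻¹ where J is a Jordan canonical form, so e^{tM} = P · e^{tJ} · P⁻¹, and e^{tJ} can be computed block-by-block.

M has Jordan form
J =
  [-4, 0, 0]
  [ 0, 0, 0]
  [ 0, 0, 0]
(up to reordering of blocks).

Per-block formulas:
  For a 1×1 block at λ = 0: exp(t · [0]) = [e^(0t)].
  For a 1×1 block at λ = -4: exp(t · [-4]) = [e^(-4t)].

After assembling e^{tJ} and conjugating by P, we get:

e^{tM} =
  [1, 0, 0]
  [0, 2 - exp(-4*t), 2 - 2*exp(-4*t)]
  [0, -1 + exp(-4*t), -1 + 2*exp(-4*t)]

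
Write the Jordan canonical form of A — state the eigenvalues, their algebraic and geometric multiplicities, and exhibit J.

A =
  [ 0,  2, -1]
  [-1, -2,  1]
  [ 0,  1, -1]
J_3(-1)

The characteristic polynomial is
  det(x·I − A) = x^3 + 3*x^2 + 3*x + 1 = (x + 1)^3

Eigenvalues and multiplicities (the geometric multiplicity of λ is n − rank(A − λI), which equals the number of Jordan blocks for λ):
  λ = -1: algebraic multiplicity = 3, geometric multiplicity = 1

Determining the block sizes for each eigenvalue:
  λ = -1: one block (gm = 1), so the single block has size am = 3 → block sizes [3]

Assembling the blocks gives a Jordan form
J =
  [-1,  1,  0]
  [ 0, -1,  1]
  [ 0,  0, -1]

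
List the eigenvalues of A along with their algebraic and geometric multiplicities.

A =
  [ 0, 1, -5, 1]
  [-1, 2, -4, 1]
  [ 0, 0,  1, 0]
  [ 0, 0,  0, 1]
λ = 1: alg = 4, geom = 2

Step 1 — factor the characteristic polynomial to read off the algebraic multiplicities:
  χ_A(x) = (x - 1)^4

Step 2 — compute geometric multiplicities via the rank-nullity identity g(λ) = n − rank(A − λI):
  rank(A − (1)·I) = 2, so dim ker(A − (1)·I) = n − 2 = 2

Summary:
  λ = 1: algebraic multiplicity = 4, geometric multiplicity = 2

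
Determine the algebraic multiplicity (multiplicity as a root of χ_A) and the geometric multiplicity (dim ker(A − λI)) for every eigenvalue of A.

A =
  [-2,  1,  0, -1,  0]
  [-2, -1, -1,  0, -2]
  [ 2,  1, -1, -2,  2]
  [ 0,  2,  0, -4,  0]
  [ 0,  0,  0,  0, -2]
λ = -2: alg = 5, geom = 3

Step 1 — factor the characteristic polynomial to read off the algebraic multiplicities:
  χ_A(x) = (x + 2)^5

Step 2 — compute geometric multiplicities via the rank-nullity identity g(λ) = n − rank(A − λI):
  rank(A − (-2)·I) = 2, so dim ker(A − (-2)·I) = n − 2 = 3

Summary:
  λ = -2: algebraic multiplicity = 5, geometric multiplicity = 3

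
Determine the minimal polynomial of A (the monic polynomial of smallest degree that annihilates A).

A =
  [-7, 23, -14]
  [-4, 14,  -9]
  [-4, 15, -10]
x^3 + 3*x^2 + 3*x + 1

The characteristic polynomial is χ_A(x) = (x + 1)^3, so the eigenvalues are known. The minimal polynomial is
  m_A(x) = Π_λ (x − λ)^{k_λ}
where k_λ is the size of the *largest* Jordan block for λ (equivalently, the smallest k with (A − λI)^k v = 0 for every generalised eigenvector v of λ).

  λ = -1: largest Jordan block has size 3, contributing (x + 1)^3

So m_A(x) = (x + 1)^3 = x^3 + 3*x^2 + 3*x + 1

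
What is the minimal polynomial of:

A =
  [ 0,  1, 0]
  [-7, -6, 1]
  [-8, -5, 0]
x^3 + 6*x^2 + 12*x + 8

The characteristic polynomial is χ_A(x) = (x + 2)^3, so the eigenvalues are known. The minimal polynomial is
  m_A(x) = Π_λ (x − λ)^{k_λ}
where k_λ is the size of the *largest* Jordan block for λ (equivalently, the smallest k with (A − λI)^k v = 0 for every generalised eigenvector v of λ).

  λ = -2: largest Jordan block has size 3, contributing (x + 2)^3

So m_A(x) = (x + 2)^3 = x^3 + 6*x^2 + 12*x + 8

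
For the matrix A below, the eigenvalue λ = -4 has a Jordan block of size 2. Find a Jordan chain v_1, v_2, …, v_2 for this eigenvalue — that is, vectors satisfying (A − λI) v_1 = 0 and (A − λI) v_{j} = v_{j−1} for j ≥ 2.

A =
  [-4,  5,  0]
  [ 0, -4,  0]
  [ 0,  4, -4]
A Jordan chain for λ = -4 of length 2:
v_1 = (5, 0, 4)ᵀ
v_2 = (0, 1, 0)ᵀ

Let N = A − (-4)·I. We want v_2 with N^2 v_2 = 0 but N^1 v_2 ≠ 0; then v_{j-1} := N · v_j for j = 2, …, 2.

Pick v_2 = (0, 1, 0)ᵀ.
Then v_1 = N · v_2 = (5, 0, 4)ᵀ.

Sanity check: (A − (-4)·I) v_1 = (0, 0, 0)ᵀ = 0. ✓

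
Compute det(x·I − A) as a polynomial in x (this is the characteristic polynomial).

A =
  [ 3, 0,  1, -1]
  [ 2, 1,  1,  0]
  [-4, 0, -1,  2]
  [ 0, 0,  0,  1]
x^4 - 4*x^3 + 6*x^2 - 4*x + 1

Expanding det(x·I − A) (e.g. by cofactor expansion or by noting that A is similar to its Jordan form J, which has the same characteristic polynomial as A) gives
  χ_A(x) = x^4 - 4*x^3 + 6*x^2 - 4*x + 1
which factors as (x - 1)^4. The eigenvalues (with algebraic multiplicities) are λ = 1 with multiplicity 4.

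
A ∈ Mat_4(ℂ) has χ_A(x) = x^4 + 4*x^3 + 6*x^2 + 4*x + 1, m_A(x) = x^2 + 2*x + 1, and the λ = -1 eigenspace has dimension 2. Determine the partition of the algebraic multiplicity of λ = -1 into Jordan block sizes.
Block sizes for λ = -1: [2, 2]

Step 1 — from the characteristic polynomial, algebraic multiplicity of λ = -1 is 4. From dim ker(A − (-1)·I) = 2, there are exactly 2 Jordan blocks for λ = -1.
Step 2 — from the minimal polynomial, the factor (x + 1)^2 tells us the largest block for λ = -1 has size 2.
Step 3 — with total size 4, 2 blocks, and largest block 2, the block sizes (in nonincreasing order) are [2, 2].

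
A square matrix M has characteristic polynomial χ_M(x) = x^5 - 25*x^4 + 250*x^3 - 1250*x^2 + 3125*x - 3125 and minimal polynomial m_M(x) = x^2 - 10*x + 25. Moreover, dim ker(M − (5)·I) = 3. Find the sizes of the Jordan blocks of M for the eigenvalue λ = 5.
Block sizes for λ = 5: [2, 2, 1]

Step 1 — from the characteristic polynomial, algebraic multiplicity of λ = 5 is 5. From dim ker(M − (5)·I) = 3, there are exactly 3 Jordan blocks for λ = 5.
Step 2 — from the minimal polynomial, the factor (x − 5)^2 tells us the largest block for λ = 5 has size 2.
Step 3 — with total size 5, 3 blocks, and largest block 2, the block sizes (in nonincreasing order) are [2, 2, 1].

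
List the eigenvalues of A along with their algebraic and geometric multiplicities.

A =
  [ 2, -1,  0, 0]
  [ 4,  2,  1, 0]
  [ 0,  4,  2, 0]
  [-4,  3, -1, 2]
λ = 2: alg = 4, geom = 2

Step 1 — factor the characteristic polynomial to read off the algebraic multiplicities:
  χ_A(x) = (x - 2)^4

Step 2 — compute geometric multiplicities via the rank-nullity identity g(λ) = n − rank(A − λI):
  rank(A − (2)·I) = 2, so dim ker(A − (2)·I) = n − 2 = 2

Summary:
  λ = 2: algebraic multiplicity = 4, geometric multiplicity = 2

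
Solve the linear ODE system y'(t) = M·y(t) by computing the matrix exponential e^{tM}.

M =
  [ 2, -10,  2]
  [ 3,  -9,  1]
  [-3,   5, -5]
e^{tM} =
  [6*t*exp(-4*t) + exp(-4*t), -10*t*exp(-4*t), 2*t*exp(-4*t)]
  [3*t*exp(-4*t), -5*t*exp(-4*t) + exp(-4*t), t*exp(-4*t)]
  [-3*t*exp(-4*t), 5*t*exp(-4*t), -t*exp(-4*t) + exp(-4*t)]

Strategy: write M = P · J · P⁻¹ where J is a Jordan canonical form, so e^{tM} = P · e^{tJ} · P⁻¹, and e^{tJ} can be computed block-by-block.

M has Jordan form
J =
  [-4,  1,  0]
  [ 0, -4,  0]
  [ 0,  0, -4]
(up to reordering of blocks).

Per-block formulas:
  For a 2×2 Jordan block J_2(-4): exp(t · J_2(-4)) = e^(-4t)·(I + t·N), where N is the 2×2 nilpotent shift.
  For a 1×1 block at λ = -4: exp(t · [-4]) = [e^(-4t)].

After assembling e^{tJ} and conjugating by P, we get:

e^{tM} =
  [6*t*exp(-4*t) + exp(-4*t), -10*t*exp(-4*t), 2*t*exp(-4*t)]
  [3*t*exp(-4*t), -5*t*exp(-4*t) + exp(-4*t), t*exp(-4*t)]
  [-3*t*exp(-4*t), 5*t*exp(-4*t), -t*exp(-4*t) + exp(-4*t)]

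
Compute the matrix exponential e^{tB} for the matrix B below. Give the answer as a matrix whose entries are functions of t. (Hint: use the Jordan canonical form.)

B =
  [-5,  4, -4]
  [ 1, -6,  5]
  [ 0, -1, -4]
e^{tB} =
  [2*t^2*exp(-5*t) + exp(-5*t), 4*t*exp(-5*t), 8*t^2*exp(-5*t) - 4*t*exp(-5*t)]
  [-t^2*exp(-5*t)/2 + t*exp(-5*t), -t*exp(-5*t) + exp(-5*t), -2*t^2*exp(-5*t) + 5*t*exp(-5*t)]
  [-t^2*exp(-5*t)/2, -t*exp(-5*t), -2*t^2*exp(-5*t) + t*exp(-5*t) + exp(-5*t)]

Strategy: write B = P · J · P⁻¹ where J is a Jordan canonical form, so e^{tB} = P · e^{tJ} · P⁻¹, and e^{tJ} can be computed block-by-block.

B has Jordan form
J =
  [-5,  1,  0]
  [ 0, -5,  1]
  [ 0,  0, -5]
(up to reordering of blocks).

Per-block formulas:
  For a 3×3 Jordan block J_3(-5): exp(t · J_3(-5)) = e^(-5t)·(I + t·N + (t^2/2)·N^2), where N is the 3×3 nilpotent shift.

After assembling e^{tJ} and conjugating by P, we get:

e^{tB} =
  [2*t^2*exp(-5*t) + exp(-5*t), 4*t*exp(-5*t), 8*t^2*exp(-5*t) - 4*t*exp(-5*t)]
  [-t^2*exp(-5*t)/2 + t*exp(-5*t), -t*exp(-5*t) + exp(-5*t), -2*t^2*exp(-5*t) + 5*t*exp(-5*t)]
  [-t^2*exp(-5*t)/2, -t*exp(-5*t), -2*t^2*exp(-5*t) + t*exp(-5*t) + exp(-5*t)]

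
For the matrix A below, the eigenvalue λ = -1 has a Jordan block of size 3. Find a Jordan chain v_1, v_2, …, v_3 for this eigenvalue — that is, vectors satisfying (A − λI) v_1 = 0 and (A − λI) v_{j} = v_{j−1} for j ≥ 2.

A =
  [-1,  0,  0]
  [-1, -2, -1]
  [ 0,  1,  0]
A Jordan chain for λ = -1 of length 3:
v_1 = (0, 1, -1)ᵀ
v_2 = (0, -1, 0)ᵀ
v_3 = (1, 0, 0)ᵀ

Let N = A − (-1)·I. We want v_3 with N^3 v_3 = 0 but N^2 v_3 ≠ 0; then v_{j-1} := N · v_j for j = 3, …, 2.

Pick v_3 = (1, 0, 0)ᵀ.
Then v_2 = N · v_3 = (0, -1, 0)ᵀ.
Then v_1 = N · v_2 = (0, 1, -1)ᵀ.

Sanity check: (A − (-1)·I) v_1 = (0, 0, 0)ᵀ = 0. ✓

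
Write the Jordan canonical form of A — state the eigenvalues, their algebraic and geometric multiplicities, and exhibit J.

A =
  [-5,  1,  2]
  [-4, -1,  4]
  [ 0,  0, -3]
J_2(-3) ⊕ J_1(-3)

The characteristic polynomial is
  det(x·I − A) = x^3 + 9*x^2 + 27*x + 27 = (x + 3)^3

Eigenvalues and multiplicities (the geometric multiplicity of λ is n − rank(A − λI), which equals the number of Jordan blocks for λ):
  λ = -3: algebraic multiplicity = 3, geometric multiplicity = 2

Determining the block sizes for each eigenvalue:
  λ = -3: 2 blocks summing to 3 forces exactly one block of size 2 and the rest size 1 → block sizes [2, 1]

Assembling the blocks gives a Jordan form
J =
  [-3,  1,  0]
  [ 0, -3,  0]
  [ 0,  0, -3]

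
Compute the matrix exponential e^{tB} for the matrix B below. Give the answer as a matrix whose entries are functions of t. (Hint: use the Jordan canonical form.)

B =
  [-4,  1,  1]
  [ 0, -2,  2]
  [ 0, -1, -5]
e^{tB} =
  [exp(-4*t), exp(-3*t) - exp(-4*t), exp(-3*t) - exp(-4*t)]
  [0, 2*exp(-3*t) - exp(-4*t), 2*exp(-3*t) - 2*exp(-4*t)]
  [0, -exp(-3*t) + exp(-4*t), -exp(-3*t) + 2*exp(-4*t)]

Strategy: write B = P · J · P⁻¹ where J is a Jordan canonical form, so e^{tB} = P · e^{tJ} · P⁻¹, and e^{tJ} can be computed block-by-block.

B has Jordan form
J =
  [-4,  0,  0]
  [ 0, -4,  0]
  [ 0,  0, -3]
(up to reordering of blocks).

Per-block formulas:
  For a 1×1 block at λ = -4: exp(t · [-4]) = [e^(-4t)].
  For a 1×1 block at λ = -3: exp(t · [-3]) = [e^(-3t)].

After assembling e^{tJ} and conjugating by P, we get:

e^{tB} =
  [exp(-4*t), exp(-3*t) - exp(-4*t), exp(-3*t) - exp(-4*t)]
  [0, 2*exp(-3*t) - exp(-4*t), 2*exp(-3*t) - 2*exp(-4*t)]
  [0, -exp(-3*t) + exp(-4*t), -exp(-3*t) + 2*exp(-4*t)]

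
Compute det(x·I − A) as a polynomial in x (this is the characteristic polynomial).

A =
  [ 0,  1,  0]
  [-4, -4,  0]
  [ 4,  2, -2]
x^3 + 6*x^2 + 12*x + 8

Expanding det(x·I − A) (e.g. by cofactor expansion or by noting that A is similar to its Jordan form J, which has the same characteristic polynomial as A) gives
  χ_A(x) = x^3 + 6*x^2 + 12*x + 8
which factors as (x + 2)^3. The eigenvalues (with algebraic multiplicities) are λ = -2 with multiplicity 3.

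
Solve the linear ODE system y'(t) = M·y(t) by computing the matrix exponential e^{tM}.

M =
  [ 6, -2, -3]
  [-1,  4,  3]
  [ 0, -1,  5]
e^{tM} =
  [3*t^2*exp(5*t)/2 + t*exp(5*t) + exp(5*t), 3*t^2*exp(5*t)/2 - 2*t*exp(5*t), -9*t^2*exp(5*t)/2 - 3*t*exp(5*t)]
  [-t*exp(5*t), -t*exp(5*t) + exp(5*t), 3*t*exp(5*t)]
  [t^2*exp(5*t)/2, t^2*exp(5*t)/2 - t*exp(5*t), -3*t^2*exp(5*t)/2 + exp(5*t)]

Strategy: write M = P · J · P⁻¹ where J is a Jordan canonical form, so e^{tM} = P · e^{tJ} · P⁻¹, and e^{tJ} can be computed block-by-block.

M has Jordan form
J =
  [5, 1, 0]
  [0, 5, 1]
  [0, 0, 5]
(up to reordering of blocks).

Per-block formulas:
  For a 3×3 Jordan block J_3(5): exp(t · J_3(5)) = e^(5t)·(I + t·N + (t^2/2)·N^2), where N is the 3×3 nilpotent shift.

After assembling e^{tJ} and conjugating by P, we get:

e^{tM} =
  [3*t^2*exp(5*t)/2 + t*exp(5*t) + exp(5*t), 3*t^2*exp(5*t)/2 - 2*t*exp(5*t), -9*t^2*exp(5*t)/2 - 3*t*exp(5*t)]
  [-t*exp(5*t), -t*exp(5*t) + exp(5*t), 3*t*exp(5*t)]
  [t^2*exp(5*t)/2, t^2*exp(5*t)/2 - t*exp(5*t), -3*t^2*exp(5*t)/2 + exp(5*t)]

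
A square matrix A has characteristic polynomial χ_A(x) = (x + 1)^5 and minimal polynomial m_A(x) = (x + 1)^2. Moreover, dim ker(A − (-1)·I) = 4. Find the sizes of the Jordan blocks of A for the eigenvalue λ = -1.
Block sizes for λ = -1: [2, 1, 1, 1]

Step 1 — from the characteristic polynomial, algebraic multiplicity of λ = -1 is 5. From dim ker(A − (-1)·I) = 4, there are exactly 4 Jordan blocks for λ = -1.
Step 2 — from the minimal polynomial, the factor (x + 1)^2 tells us the largest block for λ = -1 has size 2.
Step 3 — with total size 5, 4 blocks, and largest block 2, the block sizes (in nonincreasing order) are [2, 1, 1, 1].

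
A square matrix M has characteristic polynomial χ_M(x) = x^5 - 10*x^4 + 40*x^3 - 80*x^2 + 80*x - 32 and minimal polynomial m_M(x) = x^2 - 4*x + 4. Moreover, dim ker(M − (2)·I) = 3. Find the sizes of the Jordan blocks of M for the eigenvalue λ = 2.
Block sizes for λ = 2: [2, 2, 1]

Step 1 — from the characteristic polynomial, algebraic multiplicity of λ = 2 is 5. From dim ker(M − (2)·I) = 3, there are exactly 3 Jordan blocks for λ = 2.
Step 2 — from the minimal polynomial, the factor (x − 2)^2 tells us the largest block for λ = 2 has size 2.
Step 3 — with total size 5, 3 blocks, and largest block 2, the block sizes (in nonincreasing order) are [2, 2, 1].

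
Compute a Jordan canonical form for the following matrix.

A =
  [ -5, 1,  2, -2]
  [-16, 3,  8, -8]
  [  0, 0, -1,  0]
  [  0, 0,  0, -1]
J_2(-1) ⊕ J_1(-1) ⊕ J_1(-1)

The characteristic polynomial is
  det(x·I − A) = x^4 + 4*x^3 + 6*x^2 + 4*x + 1 = (x + 1)^4

Eigenvalues and multiplicities (the geometric multiplicity of λ is n − rank(A − λI), which equals the number of Jordan blocks for λ):
  λ = -1: algebraic multiplicity = 4, geometric multiplicity = 3

Determining the block sizes for each eigenvalue:
  λ = -1: 3 blocks summing to 4 forces exactly one block of size 2 and the rest size 1 → block sizes [2, 1, 1]

Assembling the blocks gives a Jordan form
J =
  [-1,  1,  0,  0]
  [ 0, -1,  0,  0]
  [ 0,  0, -1,  0]
  [ 0,  0,  0, -1]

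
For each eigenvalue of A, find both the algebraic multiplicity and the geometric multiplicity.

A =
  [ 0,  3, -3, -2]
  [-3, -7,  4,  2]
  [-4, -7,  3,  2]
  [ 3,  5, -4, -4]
λ = -2: alg = 4, geom = 2

Step 1 — factor the characteristic polynomial to read off the algebraic multiplicities:
  χ_A(x) = (x + 2)^4

Step 2 — compute geometric multiplicities via the rank-nullity identity g(λ) = n − rank(A − λI):
  rank(A − (-2)·I) = 2, so dim ker(A − (-2)·I) = n − 2 = 2

Summary:
  λ = -2: algebraic multiplicity = 4, geometric multiplicity = 2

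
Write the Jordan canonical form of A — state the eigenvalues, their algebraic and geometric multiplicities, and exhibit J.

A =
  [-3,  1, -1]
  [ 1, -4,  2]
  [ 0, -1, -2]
J_3(-3)

The characteristic polynomial is
  det(x·I − A) = x^3 + 9*x^2 + 27*x + 27 = (x + 3)^3

Eigenvalues and multiplicities (the geometric multiplicity of λ is n − rank(A − λI), which equals the number of Jordan blocks for λ):
  λ = -3: algebraic multiplicity = 3, geometric multiplicity = 1

Determining the block sizes for each eigenvalue:
  λ = -3: one block (gm = 1), so the single block has size am = 3 → block sizes [3]

Assembling the blocks gives a Jordan form
J =
  [-3,  1,  0]
  [ 0, -3,  1]
  [ 0,  0, -3]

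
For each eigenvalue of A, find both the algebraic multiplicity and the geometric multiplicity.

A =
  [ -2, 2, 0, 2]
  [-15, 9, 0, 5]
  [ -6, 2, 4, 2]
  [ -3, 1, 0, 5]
λ = 4: alg = 4, geom = 3

Step 1 — factor the characteristic polynomial to read off the algebraic multiplicities:
  χ_A(x) = (x - 4)^4

Step 2 — compute geometric multiplicities via the rank-nullity identity g(λ) = n − rank(A − λI):
  rank(A − (4)·I) = 1, so dim ker(A − (4)·I) = n − 1 = 3

Summary:
  λ = 4: algebraic multiplicity = 4, geometric multiplicity = 3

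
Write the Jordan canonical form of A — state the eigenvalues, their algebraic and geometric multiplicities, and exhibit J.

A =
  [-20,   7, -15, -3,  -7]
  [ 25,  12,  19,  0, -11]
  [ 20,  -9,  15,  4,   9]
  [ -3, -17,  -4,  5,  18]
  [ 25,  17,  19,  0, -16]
J_2(-5) ⊕ J_3(2)

The characteristic polynomial is
  det(x·I − A) = x^5 + 4*x^4 - 23*x^3 - 38*x^2 + 220*x - 200 = (x - 2)^3*(x + 5)^2

Eigenvalues and multiplicities (the geometric multiplicity of λ is n − rank(A − λI), which equals the number of Jordan blocks for λ):
  λ = -5: algebraic multiplicity = 2, geometric multiplicity = 1
  λ = 2: algebraic multiplicity = 3, geometric multiplicity = 1

Determining the block sizes for each eigenvalue:
  λ = -5: one block (gm = 1), so the single block has size am = 2 → block sizes [2]
  λ = 2: one block (gm = 1), so the single block has size am = 3 → block sizes [3]

Assembling the blocks gives a Jordan form
J =
  [-5,  1, 0, 0, 0]
  [ 0, -5, 0, 0, 0]
  [ 0,  0, 2, 1, 0]
  [ 0,  0, 0, 2, 1]
  [ 0,  0, 0, 0, 2]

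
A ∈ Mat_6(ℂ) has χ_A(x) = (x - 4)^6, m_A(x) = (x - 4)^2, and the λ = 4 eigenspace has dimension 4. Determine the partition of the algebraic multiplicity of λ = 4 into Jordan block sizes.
Block sizes for λ = 4: [2, 2, 1, 1]

Step 1 — from the characteristic polynomial, algebraic multiplicity of λ = 4 is 6. From dim ker(A − (4)·I) = 4, there are exactly 4 Jordan blocks for λ = 4.
Step 2 — from the minimal polynomial, the factor (x − 4)^2 tells us the largest block for λ = 4 has size 2.
Step 3 — with total size 6, 4 blocks, and largest block 2, the block sizes (in nonincreasing order) are [2, 2, 1, 1].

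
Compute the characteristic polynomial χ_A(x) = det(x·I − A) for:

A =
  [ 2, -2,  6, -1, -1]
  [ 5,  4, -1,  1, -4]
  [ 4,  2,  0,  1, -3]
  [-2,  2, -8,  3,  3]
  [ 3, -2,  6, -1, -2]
x^5 - 7*x^4 + 16*x^3 - 8*x^2 - 16*x + 16

Expanding det(x·I − A) (e.g. by cofactor expansion or by noting that A is similar to its Jordan form J, which has the same characteristic polynomial as A) gives
  χ_A(x) = x^5 - 7*x^4 + 16*x^3 - 8*x^2 - 16*x + 16
which factors as (x - 2)^4*(x + 1). The eigenvalues (with algebraic multiplicities) are λ = -1 with multiplicity 1, λ = 2 with multiplicity 4.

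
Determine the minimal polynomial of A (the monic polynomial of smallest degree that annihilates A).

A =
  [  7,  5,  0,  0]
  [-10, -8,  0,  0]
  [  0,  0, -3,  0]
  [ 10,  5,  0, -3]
x^2 + x - 6

The characteristic polynomial is χ_A(x) = (x - 2)*(x + 3)^3, so the eigenvalues are known. The minimal polynomial is
  m_A(x) = Π_λ (x − λ)^{k_λ}
where k_λ is the size of the *largest* Jordan block for λ (equivalently, the smallest k with (A − λI)^k v = 0 for every generalised eigenvector v of λ).

  λ = -3: largest Jordan block has size 1, contributing (x + 3)
  λ = 2: largest Jordan block has size 1, contributing (x − 2)

So m_A(x) = (x - 2)*(x + 3) = x^2 + x - 6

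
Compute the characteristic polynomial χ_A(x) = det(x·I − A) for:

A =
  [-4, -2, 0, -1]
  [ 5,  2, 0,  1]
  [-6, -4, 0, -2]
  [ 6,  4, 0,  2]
x^4

Expanding det(x·I − A) (e.g. by cofactor expansion or by noting that A is similar to its Jordan form J, which has the same characteristic polynomial as A) gives
  χ_A(x) = x^4
which factors as x^4. The eigenvalues (with algebraic multiplicities) are λ = 0 with multiplicity 4.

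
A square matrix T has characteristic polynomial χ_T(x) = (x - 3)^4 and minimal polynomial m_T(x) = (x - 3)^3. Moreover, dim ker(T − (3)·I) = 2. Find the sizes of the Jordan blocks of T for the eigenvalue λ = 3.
Block sizes for λ = 3: [3, 1]

Step 1 — from the characteristic polynomial, algebraic multiplicity of λ = 3 is 4. From dim ker(T − (3)·I) = 2, there are exactly 2 Jordan blocks for λ = 3.
Step 2 — from the minimal polynomial, the factor (x − 3)^3 tells us the largest block for λ = 3 has size 3.
Step 3 — with total size 4, 2 blocks, and largest block 3, the block sizes (in nonincreasing order) are [3, 1].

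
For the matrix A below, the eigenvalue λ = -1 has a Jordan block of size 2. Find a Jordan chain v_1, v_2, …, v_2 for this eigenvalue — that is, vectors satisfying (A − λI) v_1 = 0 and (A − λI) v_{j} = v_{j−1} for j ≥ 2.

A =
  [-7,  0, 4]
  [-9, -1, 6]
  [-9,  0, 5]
A Jordan chain for λ = -1 of length 2:
v_1 = (-6, -9, -9)ᵀ
v_2 = (1, 0, 0)ᵀ

Let N = A − (-1)·I. We want v_2 with N^2 v_2 = 0 but N^1 v_2 ≠ 0; then v_{j-1} := N · v_j for j = 2, …, 2.

Pick v_2 = (1, 0, 0)ᵀ.
Then v_1 = N · v_2 = (-6, -9, -9)ᵀ.

Sanity check: (A − (-1)·I) v_1 = (0, 0, 0)ᵀ = 0. ✓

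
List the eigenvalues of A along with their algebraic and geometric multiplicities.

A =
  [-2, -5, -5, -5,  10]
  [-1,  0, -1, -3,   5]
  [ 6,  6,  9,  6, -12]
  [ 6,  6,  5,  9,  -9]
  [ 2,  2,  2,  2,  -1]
λ = 3: alg = 5, geom = 2

Step 1 — factor the characteristic polynomial to read off the algebraic multiplicities:
  χ_A(x) = (x - 3)^5

Step 2 — compute geometric multiplicities via the rank-nullity identity g(λ) = n − rank(A − λI):
  rank(A − (3)·I) = 3, so dim ker(A − (3)·I) = n − 3 = 2

Summary:
  λ = 3: algebraic multiplicity = 5, geometric multiplicity = 2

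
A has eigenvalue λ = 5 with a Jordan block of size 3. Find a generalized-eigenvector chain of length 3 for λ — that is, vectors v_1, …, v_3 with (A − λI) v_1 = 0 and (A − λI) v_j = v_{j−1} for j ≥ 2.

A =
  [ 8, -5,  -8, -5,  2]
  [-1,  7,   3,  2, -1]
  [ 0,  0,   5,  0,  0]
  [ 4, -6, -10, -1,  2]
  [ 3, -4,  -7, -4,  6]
A Jordan chain for λ = 5 of length 3:
v_1 = (-3, 1, 0, -4, -3)ᵀ
v_2 = (-5, 2, 0, -6, -4)ᵀ
v_3 = (0, 1, 0, 0, 0)ᵀ

Let N = A − (5)·I. We want v_3 with N^3 v_3 = 0 but N^2 v_3 ≠ 0; then v_{j-1} := N · v_j for j = 3, …, 2.

Pick v_3 = (0, 1, 0, 0, 0)ᵀ.
Then v_2 = N · v_3 = (-5, 2, 0, -6, -4)ᵀ.
Then v_1 = N · v_2 = (-3, 1, 0, -4, -3)ᵀ.

Sanity check: (A − (5)·I) v_1 = (0, 0, 0, 0, 0)ᵀ = 0. ✓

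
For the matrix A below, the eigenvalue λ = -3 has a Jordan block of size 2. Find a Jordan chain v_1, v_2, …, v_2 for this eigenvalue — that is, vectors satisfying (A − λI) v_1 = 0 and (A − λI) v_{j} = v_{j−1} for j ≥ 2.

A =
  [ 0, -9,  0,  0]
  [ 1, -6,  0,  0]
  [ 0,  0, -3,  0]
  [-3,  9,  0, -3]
A Jordan chain for λ = -3 of length 2:
v_1 = (3, 1, 0, -3)ᵀ
v_2 = (1, 0, 0, 0)ᵀ

Let N = A − (-3)·I. We want v_2 with N^2 v_2 = 0 but N^1 v_2 ≠ 0; then v_{j-1} := N · v_j for j = 2, …, 2.

Pick v_2 = (1, 0, 0, 0)ᵀ.
Then v_1 = N · v_2 = (3, 1, 0, -3)ᵀ.

Sanity check: (A − (-3)·I) v_1 = (0, 0, 0, 0)ᵀ = 0. ✓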